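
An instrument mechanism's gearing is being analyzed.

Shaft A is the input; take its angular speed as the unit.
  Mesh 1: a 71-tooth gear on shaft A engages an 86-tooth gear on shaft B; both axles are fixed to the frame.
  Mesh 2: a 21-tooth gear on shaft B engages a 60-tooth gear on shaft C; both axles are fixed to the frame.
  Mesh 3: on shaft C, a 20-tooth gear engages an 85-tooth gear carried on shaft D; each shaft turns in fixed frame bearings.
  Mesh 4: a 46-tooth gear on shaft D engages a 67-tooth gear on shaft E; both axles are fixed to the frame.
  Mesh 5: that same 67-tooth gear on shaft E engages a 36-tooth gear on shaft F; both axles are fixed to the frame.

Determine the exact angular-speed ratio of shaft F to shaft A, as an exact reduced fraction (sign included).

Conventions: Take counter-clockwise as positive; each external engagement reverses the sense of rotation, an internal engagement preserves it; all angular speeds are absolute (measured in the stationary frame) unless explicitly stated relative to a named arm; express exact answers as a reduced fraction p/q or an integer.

class = fixed-axis compound train [5 meshes; 5 ratios multiply, 5 sense flips]
mesh 1 [71T→86T]: running ratio 71/86, sense −
mesh 2 [21T→60T]: running ratio 497/1720, sense +
mesh 3 [20T→85T]: running ratio 497/7310, sense −
mesh 4 [46T→67T]: running ratio 11431/244885, sense +
mesh 5 [67T→36T]: running ratio 11431/131580, sense −
ω_out/ω_in = -11431/131580

-11431/131580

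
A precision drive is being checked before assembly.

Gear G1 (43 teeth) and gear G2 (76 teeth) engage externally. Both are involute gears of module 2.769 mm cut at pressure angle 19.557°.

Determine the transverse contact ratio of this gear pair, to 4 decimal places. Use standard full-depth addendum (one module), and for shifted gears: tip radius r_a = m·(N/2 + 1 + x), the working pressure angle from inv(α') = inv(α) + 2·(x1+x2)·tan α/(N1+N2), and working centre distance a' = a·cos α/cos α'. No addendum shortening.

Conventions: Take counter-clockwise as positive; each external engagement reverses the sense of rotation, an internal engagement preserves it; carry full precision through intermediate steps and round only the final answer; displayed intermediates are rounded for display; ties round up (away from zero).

1.7983

class = single-mesh tooth geometry [involute pair 43T × 76T, m = 2.769]
base radii: r_b1 = 56.098949, r_b2 = 99.151631
tip radii: r_a1 = 62.302500, r_a2 = 107.991000
no profile shift: α' = α, a' = a
action lengths: √(r_a1²−r_b1²) = 27.101834, √(r_a2²−r_b2²) = 42.790303
base pitch p_b = π·m·cos α = 8.197211
CR = (27.101834 + 42.790303 − 164.755500·sin 19.55700°)/8.197211 = 1.798312
contact ratio ≈ 1.7983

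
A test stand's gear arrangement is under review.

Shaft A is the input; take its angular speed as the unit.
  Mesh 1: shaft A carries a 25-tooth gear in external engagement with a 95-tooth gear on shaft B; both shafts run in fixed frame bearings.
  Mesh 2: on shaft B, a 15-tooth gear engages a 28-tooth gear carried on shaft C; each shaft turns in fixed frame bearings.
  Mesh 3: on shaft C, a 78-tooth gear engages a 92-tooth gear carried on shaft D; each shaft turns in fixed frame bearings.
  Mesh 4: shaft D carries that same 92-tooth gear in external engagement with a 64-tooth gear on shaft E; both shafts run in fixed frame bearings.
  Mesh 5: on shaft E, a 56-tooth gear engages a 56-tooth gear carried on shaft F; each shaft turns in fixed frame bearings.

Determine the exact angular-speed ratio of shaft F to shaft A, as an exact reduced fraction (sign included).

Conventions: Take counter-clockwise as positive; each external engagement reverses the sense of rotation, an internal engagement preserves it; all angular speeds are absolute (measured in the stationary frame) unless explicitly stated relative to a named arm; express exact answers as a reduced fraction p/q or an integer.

-2925/17024

class = fixed-axis compound train [5 meshes; 5 ratios multiply, 5 sense flips]
mesh 1 [25T→95T]: running ratio 5/19, sense −
mesh 2 [15T→28T]: running ratio 75/532, sense +
mesh 3 [78T→92T]: running ratio 2925/24472, sense −
mesh 4 [92T→64T]: running ratio 2925/17024, sense +
mesh 5 [56T→56T]: running ratio 2925/17024, sense −
ω_out/ω_in = -2925/17024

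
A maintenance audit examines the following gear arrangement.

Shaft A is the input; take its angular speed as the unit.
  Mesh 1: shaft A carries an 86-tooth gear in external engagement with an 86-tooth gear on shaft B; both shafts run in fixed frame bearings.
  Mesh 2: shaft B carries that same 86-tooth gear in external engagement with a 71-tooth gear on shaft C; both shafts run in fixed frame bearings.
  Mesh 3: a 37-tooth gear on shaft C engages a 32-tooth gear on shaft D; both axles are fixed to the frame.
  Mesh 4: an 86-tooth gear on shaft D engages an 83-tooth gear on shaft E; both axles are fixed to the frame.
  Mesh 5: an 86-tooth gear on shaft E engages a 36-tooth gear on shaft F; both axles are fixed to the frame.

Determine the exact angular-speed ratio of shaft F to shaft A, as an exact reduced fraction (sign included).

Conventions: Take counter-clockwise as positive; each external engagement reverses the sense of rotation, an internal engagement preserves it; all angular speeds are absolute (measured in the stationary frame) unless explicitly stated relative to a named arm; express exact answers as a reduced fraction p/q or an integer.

class = fixed-axis compound train [5 meshes; 5 ratios multiply, 5 sense flips]
mesh 1 [86T→86T]: running ratio 1, sense −
mesh 2 [86T→71T]: running ratio 86/71, sense +
mesh 3 [37T→32T]: running ratio 1591/1136, sense −
mesh 4 [86T→83T]: running ratio 68413/47144, sense +
mesh 5 [86T→36T]: running ratio 2941759/848592, sense −
ω_out/ω_in = -2941759/848592

-2941759/848592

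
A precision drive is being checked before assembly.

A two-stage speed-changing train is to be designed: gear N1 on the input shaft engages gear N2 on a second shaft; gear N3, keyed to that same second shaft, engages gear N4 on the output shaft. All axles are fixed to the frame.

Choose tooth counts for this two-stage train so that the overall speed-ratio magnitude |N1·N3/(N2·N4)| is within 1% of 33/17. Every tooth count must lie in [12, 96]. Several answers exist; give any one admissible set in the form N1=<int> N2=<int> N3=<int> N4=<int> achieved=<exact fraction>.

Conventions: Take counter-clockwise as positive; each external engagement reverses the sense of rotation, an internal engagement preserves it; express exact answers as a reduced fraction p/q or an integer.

N1=12 N2=17 N3=33 N4=12 achieved=33/17

design class (target 33/17): fixed-axis compound train
target = 33/17 in lowest terms: an exact hit needs N1·N3 = k·33 and N2·N4 = k·17 for one integer k, every count in [12, 96]; additionally prefer no 1:1 stage (N1 ≠ N2, N3 ≠ N4)
k = 1…11: no 1:1-free in-range split of k·33 and k·17 into factor pairs; take k = 12
k = 12: N1·N3 = 396 = 12·33, N2·N4 = 204 = 17·12
achieved = 12·33/(17·12) = 33/17; |achieved − target| = 0 ≤ 33/1700 ✓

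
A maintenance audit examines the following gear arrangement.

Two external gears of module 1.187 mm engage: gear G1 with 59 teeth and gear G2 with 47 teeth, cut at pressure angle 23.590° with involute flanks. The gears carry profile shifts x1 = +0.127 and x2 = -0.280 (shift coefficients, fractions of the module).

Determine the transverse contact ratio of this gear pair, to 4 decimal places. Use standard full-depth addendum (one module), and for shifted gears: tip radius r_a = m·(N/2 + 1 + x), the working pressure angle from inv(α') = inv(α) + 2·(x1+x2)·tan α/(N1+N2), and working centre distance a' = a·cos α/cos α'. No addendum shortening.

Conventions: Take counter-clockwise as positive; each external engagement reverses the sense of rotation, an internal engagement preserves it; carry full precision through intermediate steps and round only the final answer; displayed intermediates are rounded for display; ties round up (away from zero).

1.6158

recognized (one external pair, fixed centres): single-mesh tooth geometry, m = 1.187, N1 = 59, N2 = 47
base radii: r_b1 = 32.090262, r_b2 = 25.563429
tip radii: r_a1 = 36.354249, r_a2 = 28.749140
inv(α') = inv(23.590°) + 2·(+0.127-0.280)·tan α/(59+47) = 0.02369765  ⇒  α' = 23.20421°
a' = a·cos α / cos α' = 62.9110·cos 23.590°/cos 23.20421° = 62.727982
action lengths: √(r_a1²−r_b1²) = 17.083516, √(r_a2²−r_b2²) = 13.153865
base pitch p_b = π·m·cos α = 3.417442
CR = (17.083516 + 13.153865 − 62.727982·sin 23.20421°)/3.417442 = 1.615819
contact ratio ≈ 1.6158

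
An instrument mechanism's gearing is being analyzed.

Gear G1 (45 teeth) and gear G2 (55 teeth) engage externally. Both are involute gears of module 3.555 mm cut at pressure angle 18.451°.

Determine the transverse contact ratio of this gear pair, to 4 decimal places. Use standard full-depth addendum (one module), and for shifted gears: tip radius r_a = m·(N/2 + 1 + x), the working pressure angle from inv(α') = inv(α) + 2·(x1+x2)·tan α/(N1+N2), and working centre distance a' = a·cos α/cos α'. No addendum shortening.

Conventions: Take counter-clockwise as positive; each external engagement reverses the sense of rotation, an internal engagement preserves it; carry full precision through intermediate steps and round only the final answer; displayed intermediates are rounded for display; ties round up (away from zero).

1.8415

topology: single-mesh involute geometry — m = 3.555, 45T/55T pair
base radii: r_b1 = 75.875716, r_b2 = 92.736987
tip radii: r_a1 = 83.542500, r_a2 = 101.317500
no profile shift: α' = α, a' = a
action lengths: √(r_a1²−r_b1²) = 34.960335, √(r_a2²−r_b2²) = 40.805479
base pitch p_b = π·m·cos α = 10.594249
CR = (34.960335 + 40.805479 − 177.750000·sin 18.45100°)/10.594249 = 1.841479
contact ratio ≈ 1.8415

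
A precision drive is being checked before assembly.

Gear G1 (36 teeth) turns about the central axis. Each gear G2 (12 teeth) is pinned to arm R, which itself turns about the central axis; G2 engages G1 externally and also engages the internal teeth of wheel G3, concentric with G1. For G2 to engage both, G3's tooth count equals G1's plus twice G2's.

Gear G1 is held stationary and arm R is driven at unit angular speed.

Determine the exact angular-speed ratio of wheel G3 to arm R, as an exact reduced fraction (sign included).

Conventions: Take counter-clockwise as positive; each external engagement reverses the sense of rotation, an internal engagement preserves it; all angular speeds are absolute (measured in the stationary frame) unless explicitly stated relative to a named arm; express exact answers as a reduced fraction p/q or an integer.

8/5

topology: planetary set — G1 36T / G2 12T / G3 60T, arm = carrier (Willis)
ring teeth: 36 + 2·12 = 60
36(ω_sun−ω_arm) = −60(ω_ring−ω_arm),  ω_sun = 0, ω_arm = 1
ω_ring = 1 − (36/60)(0−1) = 8/5
ω_out/ω_in = 8/5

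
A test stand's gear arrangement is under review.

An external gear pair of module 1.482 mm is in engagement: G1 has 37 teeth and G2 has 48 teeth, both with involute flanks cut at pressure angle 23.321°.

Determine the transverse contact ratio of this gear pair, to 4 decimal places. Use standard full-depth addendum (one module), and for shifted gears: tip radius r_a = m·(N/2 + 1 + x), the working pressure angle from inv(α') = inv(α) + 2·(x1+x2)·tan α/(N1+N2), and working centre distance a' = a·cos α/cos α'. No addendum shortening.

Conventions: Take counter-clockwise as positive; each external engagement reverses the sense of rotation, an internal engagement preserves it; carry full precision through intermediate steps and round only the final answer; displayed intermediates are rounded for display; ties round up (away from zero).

1.5769

recognized (one external pair, fixed centres): single-mesh tooth geometry, m = 1.482, N1 = 37, N2 = 48
base radii: r_b1 = 25.177068, r_b2 = 32.662142
tip radii: r_a1 = 28.899000, r_a2 = 37.050000
no profile shift: α' = α, a' = a
action lengths: √(r_a1²−r_b1²) = 14.186876, √(r_a2²−r_b2²) = 17.489625
base pitch p_b = π·m·cos α = 4.275464
CR = (14.186876 + 17.489625 − 62.985000·sin 23.32100°)/4.275464 = 1.576873
contact ratio ≈ 1.5769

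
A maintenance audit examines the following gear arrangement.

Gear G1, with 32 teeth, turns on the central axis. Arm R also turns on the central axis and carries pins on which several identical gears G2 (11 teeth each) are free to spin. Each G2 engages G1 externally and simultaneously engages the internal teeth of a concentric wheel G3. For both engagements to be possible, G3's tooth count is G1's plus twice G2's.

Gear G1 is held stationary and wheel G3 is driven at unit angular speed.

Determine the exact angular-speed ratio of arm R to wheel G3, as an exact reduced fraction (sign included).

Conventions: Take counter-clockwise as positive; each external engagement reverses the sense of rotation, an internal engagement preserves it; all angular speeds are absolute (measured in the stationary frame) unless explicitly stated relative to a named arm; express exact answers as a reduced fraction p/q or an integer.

27/43

class = planetary set [G3 = 32+2·11 = 54; Willis about the carrier]
ring teeth: 32 + 2·11 = 54
32(ω_sun−ω_arm) = −54(ω_ring−ω_arm),  ω_sun = 0, ω_ring = 1
32(0−ω_arm) = −54(1−ω_arm)  ⇒  86·ω_arm = 54  ⇒  ω_arm = 27/43
ω_out/ω_in = 27/43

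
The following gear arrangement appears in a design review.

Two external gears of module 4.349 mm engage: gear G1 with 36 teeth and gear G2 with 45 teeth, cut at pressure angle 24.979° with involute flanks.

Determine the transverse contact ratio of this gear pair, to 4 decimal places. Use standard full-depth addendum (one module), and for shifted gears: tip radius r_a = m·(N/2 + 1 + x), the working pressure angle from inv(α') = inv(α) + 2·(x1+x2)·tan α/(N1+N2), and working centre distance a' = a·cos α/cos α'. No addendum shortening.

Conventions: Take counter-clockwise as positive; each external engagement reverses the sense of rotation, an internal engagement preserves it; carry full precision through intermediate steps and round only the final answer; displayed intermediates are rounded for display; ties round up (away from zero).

1.5123

recognized (one external pair, fixed centres): single-mesh tooth geometry, m = 4.349, N1 = 36, N2 = 45
base radii: r_b1 = 70.959707, r_b2 = 88.699634
tip radii: r_a1 = 82.631000, r_a2 = 102.201500
no profile shift: α' = α, a' = a
action lengths: √(r_a1²−r_b1²) = 42.339132, √(r_a2²−r_b2²) = 50.769297
base pitch p_b = π·m·cos α = 12.384805
CR = (42.339132 + 50.769297 − 176.134500·sin 24.97900°)/12.384805 = 1.512279
contact ratio ≈ 1.5123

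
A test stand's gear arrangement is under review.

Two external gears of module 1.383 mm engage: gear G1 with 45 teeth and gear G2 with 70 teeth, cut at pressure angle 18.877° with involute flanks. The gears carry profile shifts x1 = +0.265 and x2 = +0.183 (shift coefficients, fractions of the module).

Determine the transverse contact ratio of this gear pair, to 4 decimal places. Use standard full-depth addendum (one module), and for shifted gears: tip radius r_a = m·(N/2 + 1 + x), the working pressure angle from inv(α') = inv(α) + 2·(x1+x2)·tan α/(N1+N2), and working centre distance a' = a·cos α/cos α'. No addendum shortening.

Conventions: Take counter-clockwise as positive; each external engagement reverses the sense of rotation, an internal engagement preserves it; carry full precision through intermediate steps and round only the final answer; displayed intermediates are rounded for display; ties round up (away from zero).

1.7594

topology: single-mesh involute geometry — m = 1.383, 45T/70T pair
base radii: r_b1 = 29.443855, r_b2 = 45.801552
tip radii: r_a1 = 32.866995, r_a2 = 50.041089
inv(α') = inv(18.877°) + 2·(+0.265+0.183)·tan α/(45+70) = 0.01512637  ⇒  α' = 20.09551°
a' = a·cos α / cos α' = 79.5225·cos 18.877°/cos 20.09551° = 80.123215
action lengths: √(r_a1²−r_b1²) = 14.604751, √(r_a2²−r_b2²) = 20.157589
base pitch p_b = π·m·cos α = 4.111138
CR = (14.604751 + 20.157589 − 80.123215·sin 20.09551°)/4.111138 = 1.759395
contact ratio ≈ 1.7594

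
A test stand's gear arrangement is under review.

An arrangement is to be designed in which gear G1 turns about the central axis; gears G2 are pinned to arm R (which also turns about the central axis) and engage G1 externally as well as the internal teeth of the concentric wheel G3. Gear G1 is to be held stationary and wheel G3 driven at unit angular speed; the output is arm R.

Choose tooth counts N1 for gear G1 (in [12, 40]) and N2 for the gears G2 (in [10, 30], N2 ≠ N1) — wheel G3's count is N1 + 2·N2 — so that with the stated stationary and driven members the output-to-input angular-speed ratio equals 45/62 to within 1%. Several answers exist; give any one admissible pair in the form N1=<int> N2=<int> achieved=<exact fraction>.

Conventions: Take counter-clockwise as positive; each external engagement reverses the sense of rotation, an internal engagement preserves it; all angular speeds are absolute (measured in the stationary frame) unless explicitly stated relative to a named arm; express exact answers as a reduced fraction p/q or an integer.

planetary set to be sized for 45/62 (Willis relation)
Willis with ω_sun = 0: ω_arm/ω_ring = N3/(N1+N3); set equal to 45/62  ⇒  N3/N1 = (45/62)/(1 − 45/62) = 45/17
N3 = N1 + 2·N2  ⇒  N2/N1 = (N3/N1 − 1)/2 = (45/17 − 1)/2 = 14/17
smallest multiple with N1 ≥ 12 and N2 ≥ 10: k = 1  ⇒  N1 = 1·17 = 17, N2 = 1·14 = 14 (N1 ≤ 40, N2 ≤ 30, N2 ≠ N1 ✓), N3 = 17 + 2·14 = 45
check: N3/(N1+N3) with N1 = 17, N3 = 45 gives 45/62; |achieved − target| = 0 ≤ 9/1240 ✓

N1=17 N2=14 achieved=45/62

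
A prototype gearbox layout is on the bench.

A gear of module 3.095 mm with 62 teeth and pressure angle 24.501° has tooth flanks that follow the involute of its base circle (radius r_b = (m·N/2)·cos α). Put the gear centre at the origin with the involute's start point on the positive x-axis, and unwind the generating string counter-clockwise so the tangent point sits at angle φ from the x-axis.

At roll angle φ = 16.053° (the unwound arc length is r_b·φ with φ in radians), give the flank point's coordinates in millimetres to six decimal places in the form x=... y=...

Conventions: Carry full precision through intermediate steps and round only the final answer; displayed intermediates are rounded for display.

recognized (one wheel, involute flank): single-mesh tooth geometry, m = 3.095, N = 62
pitch radius r_p = m·N/2 = 3.095·62/2 = 95.945000
base radius r_b = r_p·cos α = 95.945000·cos 24.501° = 87.305540
roll angle φ = 16.053° = 0.28017770 rad
x = r_b·(cos φ + φ·sin φ) = 90.665306
y = r_b·(sin φ − φ·cos φ) = 0.635050

x=90.665306 y=0.635050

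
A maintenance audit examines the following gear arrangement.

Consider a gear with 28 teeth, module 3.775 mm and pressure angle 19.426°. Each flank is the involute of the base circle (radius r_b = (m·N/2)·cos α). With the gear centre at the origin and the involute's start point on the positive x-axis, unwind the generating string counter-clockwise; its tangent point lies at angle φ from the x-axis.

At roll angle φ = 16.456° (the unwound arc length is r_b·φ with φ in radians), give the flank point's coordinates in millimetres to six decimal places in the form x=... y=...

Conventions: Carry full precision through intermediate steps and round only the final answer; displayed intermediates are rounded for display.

recognized (one wheel, involute flank): single-mesh tooth geometry, m = 3.775, N = 28
pitch radius r_p = m·N/2 = 3.775·28/2 = 52.850000
base radius r_b = r_p·cos α = 52.850000·cos 19.426° = 49.841346
roll angle φ = 16.456° = 0.28721138 rad
x = r_b·(cos φ + φ·sin φ) = 51.854862
y = r_b·(sin φ − φ·cos φ) = 0.390379

x=51.854862 y=0.390379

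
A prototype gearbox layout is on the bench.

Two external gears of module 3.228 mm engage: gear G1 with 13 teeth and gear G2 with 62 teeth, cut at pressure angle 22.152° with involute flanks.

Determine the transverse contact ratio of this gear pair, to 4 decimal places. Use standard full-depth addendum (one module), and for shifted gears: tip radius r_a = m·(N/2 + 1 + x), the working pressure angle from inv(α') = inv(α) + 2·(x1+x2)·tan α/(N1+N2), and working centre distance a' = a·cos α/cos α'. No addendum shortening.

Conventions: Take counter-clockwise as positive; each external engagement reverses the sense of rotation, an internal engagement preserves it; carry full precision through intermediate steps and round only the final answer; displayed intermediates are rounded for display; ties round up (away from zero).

1.5335

topology: single-mesh involute geometry — m = 3.228, 13T/62T pair
base radii: r_b1 = 19.433251, r_b2 = 92.681661
tip radii: r_a1 = 24.210000, r_a2 = 103.296000
no profile shift: α' = α, a' = a
action lengths: √(r_a1²−r_b1²) = 14.438589, √(r_a2²−r_b2²) = 45.608918
base pitch p_b = π·m·cos α = 9.392517
CR = (14.438589 + 45.608918 − 121.050000·sin 22.15200°)/9.392517 = 1.533539
contact ratio ≈ 1.5335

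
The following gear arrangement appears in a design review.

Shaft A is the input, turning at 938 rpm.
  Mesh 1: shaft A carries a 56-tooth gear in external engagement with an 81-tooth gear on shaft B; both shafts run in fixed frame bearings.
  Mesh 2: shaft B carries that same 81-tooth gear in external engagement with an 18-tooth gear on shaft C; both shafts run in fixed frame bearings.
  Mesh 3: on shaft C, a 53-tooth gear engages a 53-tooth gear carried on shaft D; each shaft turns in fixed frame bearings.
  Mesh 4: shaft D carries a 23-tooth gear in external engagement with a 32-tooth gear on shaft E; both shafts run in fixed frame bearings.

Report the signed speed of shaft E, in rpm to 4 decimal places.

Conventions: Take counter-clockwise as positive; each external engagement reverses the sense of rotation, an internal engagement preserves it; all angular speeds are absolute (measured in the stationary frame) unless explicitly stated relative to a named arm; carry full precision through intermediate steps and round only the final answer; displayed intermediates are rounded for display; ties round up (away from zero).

+2097.4722 rpm

4-mesh fixed-axis compound train (all bearings frame-fixed)
mesh 1 [56T→81T]: ω = 938.0000×56/81 = 648.4938 rpm, sense flips to −
mesh 2 [81T→18T]: ω = 648.4938×81/18 = 2918.2222 rpm, sense flips to +
mesh 3 [53T→53T]: ω = 2918.2222×53/53 = 2918.2222 rpm, sense flips to −
mesh 4 [23T→32T]: ω = 2918.2222×23/32 = 2097.4722 rpm, sense flips to +
signed output speed = +2097.4722 rpm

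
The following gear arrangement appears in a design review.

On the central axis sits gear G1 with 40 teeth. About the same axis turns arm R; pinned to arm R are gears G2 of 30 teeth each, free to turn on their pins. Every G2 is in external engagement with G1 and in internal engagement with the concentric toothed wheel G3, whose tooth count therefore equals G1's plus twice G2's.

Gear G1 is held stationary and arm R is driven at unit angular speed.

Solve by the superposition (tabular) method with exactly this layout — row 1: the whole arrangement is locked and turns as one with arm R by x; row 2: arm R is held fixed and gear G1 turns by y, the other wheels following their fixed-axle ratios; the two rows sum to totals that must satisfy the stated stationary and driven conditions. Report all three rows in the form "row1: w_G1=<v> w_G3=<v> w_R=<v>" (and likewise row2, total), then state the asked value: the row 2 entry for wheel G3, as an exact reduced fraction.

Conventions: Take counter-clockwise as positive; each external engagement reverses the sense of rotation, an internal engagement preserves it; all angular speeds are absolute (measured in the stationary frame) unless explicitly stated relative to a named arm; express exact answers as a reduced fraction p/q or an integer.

row1: w_G1=1 w_G3=1 w_R=1
row2: w_G1=-1 w_G3=2/5 w_R=0
total: w_G1=0 w_G3=7/5 w_R=1
asked value: 2/5

recognized (axles ride arm R): planetary set, 40/30/100 teeth
row 1: whole set turns with the arm by x
row 2 (arm held, sun turns y): ω_ring = −(40/100)·y, ω_arm = 0
boundary: total ω_sun = x + y = 0 and total ω_arm = x = 1  ⇒  y = -1, x = 1
row 2 ring = −(40/100)·(-1) = 2/5
totals (row 1 + row 2): sun 1 + (-1) = 0, ring 1 + 2/5 = 7/5, arm 1 + 0 = 1
asked cell (row2, ring) = 2/5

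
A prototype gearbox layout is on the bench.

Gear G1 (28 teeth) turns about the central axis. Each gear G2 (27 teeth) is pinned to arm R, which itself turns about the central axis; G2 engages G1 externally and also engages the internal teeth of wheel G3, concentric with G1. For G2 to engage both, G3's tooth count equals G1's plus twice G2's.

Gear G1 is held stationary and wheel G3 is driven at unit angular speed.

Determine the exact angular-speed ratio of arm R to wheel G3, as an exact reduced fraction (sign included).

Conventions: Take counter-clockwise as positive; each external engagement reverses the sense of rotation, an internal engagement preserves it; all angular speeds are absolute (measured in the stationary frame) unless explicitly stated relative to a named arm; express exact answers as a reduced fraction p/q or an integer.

41/55

class = planetary set [G3 = 28+2·27 = 82; Willis about the carrier]
ring teeth: 28 + 2·27 = 82
28(ω_sun−ω_arm) = −82(ω_ring−ω_arm),  ω_sun = 0, ω_ring = 1
28(0−ω_arm) = −82(1−ω_arm)  ⇒  110·ω_arm = 82  ⇒  ω_arm = 41/55
ω_out/ω_in = 41/55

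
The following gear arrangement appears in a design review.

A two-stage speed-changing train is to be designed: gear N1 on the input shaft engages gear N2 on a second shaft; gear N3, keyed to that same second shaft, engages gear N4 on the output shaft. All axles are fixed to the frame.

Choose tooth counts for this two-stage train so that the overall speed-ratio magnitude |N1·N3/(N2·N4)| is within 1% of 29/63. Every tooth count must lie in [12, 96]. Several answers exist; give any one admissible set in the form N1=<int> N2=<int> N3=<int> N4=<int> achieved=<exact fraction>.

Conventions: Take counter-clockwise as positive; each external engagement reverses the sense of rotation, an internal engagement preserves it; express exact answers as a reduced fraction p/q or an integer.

N1=12 N2=63 N3=29 N4=12 achieved=29/63

2-stage fixed-axis compound train for ratio 29/63
target = 29/63 in lowest terms: an exact hit needs N1·N3 = k·29 and N2·N4 = k·63 for one integer k, every count in [12, 96]; additionally prefer no 1:1 stage (N1 ≠ N2, N3 ≠ N4)
k = 1…11: no 1:1-free in-range split of k·29 and k·63 into factor pairs; take k = 12
k = 12: N1·N3 = 348 = 12·29, N2·N4 = 756 = 63·12
achieved = 12·29/(63·12) = 29/63; |achieved − target| = 0 ≤ 29/6300 ✓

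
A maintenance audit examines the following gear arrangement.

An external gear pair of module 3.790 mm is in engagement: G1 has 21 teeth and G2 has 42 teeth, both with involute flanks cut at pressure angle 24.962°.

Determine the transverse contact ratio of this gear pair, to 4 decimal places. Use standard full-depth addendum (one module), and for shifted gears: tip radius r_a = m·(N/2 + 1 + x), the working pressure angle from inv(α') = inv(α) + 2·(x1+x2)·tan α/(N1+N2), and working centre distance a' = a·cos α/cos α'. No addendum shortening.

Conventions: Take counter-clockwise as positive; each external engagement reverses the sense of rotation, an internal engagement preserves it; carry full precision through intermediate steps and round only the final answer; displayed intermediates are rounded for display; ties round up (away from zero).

single-mesh involute tooth geometry (21T engaging 42T at module 3.790)
base radii: r_b1 = 36.077665, r_b2 = 72.155329
tip radii: r_a1 = 43.585000, r_a2 = 83.380000
no profile shift: α' = α, a' = a
action lengths: √(r_a1²−r_b1²) = 24.455150, √(r_a2²−r_b2²) = 41.783165
base pitch p_b = π·m·cos α = 10.794412
CR = (24.455150 + 41.783165 − 119.385000·sin 24.96200°)/10.794412 = 1.468890
contact ratio ≈ 1.4689

1.4689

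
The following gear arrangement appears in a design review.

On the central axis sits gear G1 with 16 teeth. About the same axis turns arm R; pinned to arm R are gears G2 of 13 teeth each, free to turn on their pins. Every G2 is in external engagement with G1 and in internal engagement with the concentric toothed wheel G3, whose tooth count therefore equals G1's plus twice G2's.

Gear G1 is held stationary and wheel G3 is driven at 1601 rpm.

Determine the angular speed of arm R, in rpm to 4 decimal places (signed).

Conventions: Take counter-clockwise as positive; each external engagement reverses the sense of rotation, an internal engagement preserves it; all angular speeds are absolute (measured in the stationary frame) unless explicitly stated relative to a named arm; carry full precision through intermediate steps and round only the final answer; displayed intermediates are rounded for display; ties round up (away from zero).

planetary set (16T centre, 13T on arm, 42T internal) — Willis relation
normalise by the input: solve with ω_ring = 1, then scale by 1601 rpm
ring teeth: 16 + 2·13 = 42
16(ω_sun−ω_arm) = −42(ω_ring−ω_arm),  ω_sun = 0, ω_ring = 1
16(0−ω_arm) = −42(1−ω_arm)  ⇒  58·ω_arm = 42  ⇒  ω_arm = 21/29
scale: ω_arm = 21/29 × 1601 rpm = +1159.3448 rpm

+1159.3448 rpm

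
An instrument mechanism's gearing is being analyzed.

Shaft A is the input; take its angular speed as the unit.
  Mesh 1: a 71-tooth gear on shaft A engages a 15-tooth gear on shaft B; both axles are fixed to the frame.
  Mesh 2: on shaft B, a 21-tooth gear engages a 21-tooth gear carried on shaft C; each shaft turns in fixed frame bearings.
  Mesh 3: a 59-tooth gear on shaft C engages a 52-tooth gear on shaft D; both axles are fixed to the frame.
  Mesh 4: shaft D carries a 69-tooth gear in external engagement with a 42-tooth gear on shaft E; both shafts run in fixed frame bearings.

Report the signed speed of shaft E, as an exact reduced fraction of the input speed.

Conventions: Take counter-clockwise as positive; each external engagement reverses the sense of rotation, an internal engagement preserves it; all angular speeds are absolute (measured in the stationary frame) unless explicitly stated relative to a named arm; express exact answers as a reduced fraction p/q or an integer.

96347/10920

4-mesh fixed-axis compound train (all bearings frame-fixed)
mesh 1 [71T→15T]: |ω|/ω_in = 1×71/15 = 71/15, sense flips to −
mesh 2 [21T→21T]: |ω|/ω_in = (71/15)×21/21 = 71/15, sense flips to +
mesh 3 [59T→52T]: |ω|/ω_in = (71/15)×59/52 = 4189/780, sense flips to −
mesh 4 [69T→42T]: |ω|/ω_in = (4189/780)×69/42 = 96347/10920, sense flips to +
signed output speed (× input speed) = 96347/10920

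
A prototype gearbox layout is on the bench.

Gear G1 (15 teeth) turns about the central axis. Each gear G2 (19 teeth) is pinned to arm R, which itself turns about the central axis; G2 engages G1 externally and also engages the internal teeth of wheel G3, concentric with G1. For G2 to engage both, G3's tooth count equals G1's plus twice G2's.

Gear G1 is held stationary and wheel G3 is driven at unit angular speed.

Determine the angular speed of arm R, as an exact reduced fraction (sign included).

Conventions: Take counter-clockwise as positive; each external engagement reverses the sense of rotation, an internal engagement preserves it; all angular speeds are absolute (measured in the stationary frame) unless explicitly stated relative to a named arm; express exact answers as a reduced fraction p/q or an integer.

53/68

topology: planetary set — G1 15T / G2 19T / G3 53T, arm = carrier (Willis)
ring teeth: 15 + 2·19 = 53
15(ω_sun−ω_arm) = −53(ω_ring−ω_arm),  ω_sun = 0, ω_ring = 1
15(0−ω_arm) = −53(1−ω_arm)  ⇒  68·ω_arm = 53  ⇒  ω_arm = 53/68
exact speed ratio = 53/68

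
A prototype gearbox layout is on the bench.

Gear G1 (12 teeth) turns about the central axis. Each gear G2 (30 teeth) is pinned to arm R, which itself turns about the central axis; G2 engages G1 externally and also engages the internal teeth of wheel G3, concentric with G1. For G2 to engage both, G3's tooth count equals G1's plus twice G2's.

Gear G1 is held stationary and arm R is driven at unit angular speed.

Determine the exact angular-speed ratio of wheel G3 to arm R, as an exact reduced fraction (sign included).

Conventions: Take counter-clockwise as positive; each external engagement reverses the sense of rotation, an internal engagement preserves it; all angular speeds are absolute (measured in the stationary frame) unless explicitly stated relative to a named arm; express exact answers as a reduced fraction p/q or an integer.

7/6

planetary set (12T centre, 30T on arm, 72T internal) — Willis relation
ring teeth: 12 + 2·30 = 72
12(ω_sun−ω_arm) = −72(ω_ring−ω_arm),  ω_sun = 0, ω_arm = 1
ω_ring = 1 − (12/72)(0−1) = 7/6
ω_out/ω_in = 7/6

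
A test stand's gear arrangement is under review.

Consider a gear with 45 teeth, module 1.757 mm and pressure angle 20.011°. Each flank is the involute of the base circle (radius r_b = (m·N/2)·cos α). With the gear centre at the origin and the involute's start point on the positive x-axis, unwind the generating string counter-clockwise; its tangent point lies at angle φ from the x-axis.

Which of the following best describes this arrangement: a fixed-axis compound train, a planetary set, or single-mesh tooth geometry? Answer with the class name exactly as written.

single-mesh tooth geometry

single-mesh involute tooth geometry (45T wheel at module 1.757)
classification: single-mesh tooth geometry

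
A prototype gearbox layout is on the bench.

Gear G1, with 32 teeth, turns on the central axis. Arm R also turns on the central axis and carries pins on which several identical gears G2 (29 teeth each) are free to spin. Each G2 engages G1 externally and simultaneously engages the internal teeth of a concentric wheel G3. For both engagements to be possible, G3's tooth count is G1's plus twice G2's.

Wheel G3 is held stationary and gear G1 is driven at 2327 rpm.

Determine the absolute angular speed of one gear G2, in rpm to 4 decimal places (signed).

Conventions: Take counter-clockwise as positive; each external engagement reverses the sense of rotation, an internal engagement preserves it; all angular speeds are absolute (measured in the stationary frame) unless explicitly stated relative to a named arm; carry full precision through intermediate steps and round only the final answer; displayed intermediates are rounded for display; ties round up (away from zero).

-1283.8621 rpm

planetary set (32T centre, 29T on arm, 90T internal) — Willis relation
normalise by the input: solve with ω_sun = 1, then scale by 2327 rpm
ring teeth: 32 + 2·29 = 90
32(ω_sun−ω_arm) = −90(ω_ring−ω_arm),  ω_ring = 0, ω_sun = 1
32(1−ω_arm) = −90(0−ω_arm)  ⇒  122·ω_arm = 32  ⇒  ω_arm = 16/61
sun–planet mesh: 32·(1−16/61) = −29·(ω_p−ω_arm)  ⇒  ω_p−ω_arm = -1440/1769
ω_p = 16/61 − 1440/1769 = -16/29
scale: ω_p = -16/29 × 2327 rpm = -1283.8621 rpm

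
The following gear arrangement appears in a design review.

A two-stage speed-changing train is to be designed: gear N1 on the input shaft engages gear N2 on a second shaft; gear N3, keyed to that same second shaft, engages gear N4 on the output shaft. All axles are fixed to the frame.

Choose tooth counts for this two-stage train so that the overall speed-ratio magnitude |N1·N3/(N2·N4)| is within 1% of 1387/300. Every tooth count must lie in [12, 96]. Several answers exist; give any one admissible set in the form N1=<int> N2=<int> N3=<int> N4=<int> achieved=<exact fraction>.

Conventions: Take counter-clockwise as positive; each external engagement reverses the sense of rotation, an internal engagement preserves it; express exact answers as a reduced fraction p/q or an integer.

N1=19 N2=12 N3=73 N4=25 achieved=1387/300

design class (target 1387/300): fixed-axis compound train
target = 1387/300 in lowest terms: an exact hit needs N1·N3 = k·1387 and N2·N4 = k·300 for one integer k, every count in [12, 96]; additionally prefer no 1:1 stage (N1 ≠ N2, N3 ≠ N4)
k = 1: N1·N3 = 1387 = 19·73, N2·N4 = 300 = 12·25
achieved = 19·73/(12·25) = 1387/300; |achieved − target| = 0 ≤ 1387/30000 ✓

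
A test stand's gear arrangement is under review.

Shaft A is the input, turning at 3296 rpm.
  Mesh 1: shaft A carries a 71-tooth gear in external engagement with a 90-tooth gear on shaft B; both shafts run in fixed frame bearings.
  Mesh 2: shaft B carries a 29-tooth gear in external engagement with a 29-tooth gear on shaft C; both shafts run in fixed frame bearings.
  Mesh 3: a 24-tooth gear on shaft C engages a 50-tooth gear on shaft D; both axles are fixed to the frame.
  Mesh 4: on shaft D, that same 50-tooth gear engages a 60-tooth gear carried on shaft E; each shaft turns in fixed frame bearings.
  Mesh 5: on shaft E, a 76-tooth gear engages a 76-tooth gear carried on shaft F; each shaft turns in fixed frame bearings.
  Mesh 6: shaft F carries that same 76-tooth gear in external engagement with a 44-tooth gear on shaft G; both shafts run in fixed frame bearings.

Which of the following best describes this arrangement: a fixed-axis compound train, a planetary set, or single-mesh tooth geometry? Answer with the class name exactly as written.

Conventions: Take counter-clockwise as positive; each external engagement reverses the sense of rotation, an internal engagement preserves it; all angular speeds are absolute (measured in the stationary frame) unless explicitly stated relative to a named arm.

recognized (7 fixed axles, 6 meshes): fixed-axis compound train
classification: fixed-axis compound train

fixed-axis compound train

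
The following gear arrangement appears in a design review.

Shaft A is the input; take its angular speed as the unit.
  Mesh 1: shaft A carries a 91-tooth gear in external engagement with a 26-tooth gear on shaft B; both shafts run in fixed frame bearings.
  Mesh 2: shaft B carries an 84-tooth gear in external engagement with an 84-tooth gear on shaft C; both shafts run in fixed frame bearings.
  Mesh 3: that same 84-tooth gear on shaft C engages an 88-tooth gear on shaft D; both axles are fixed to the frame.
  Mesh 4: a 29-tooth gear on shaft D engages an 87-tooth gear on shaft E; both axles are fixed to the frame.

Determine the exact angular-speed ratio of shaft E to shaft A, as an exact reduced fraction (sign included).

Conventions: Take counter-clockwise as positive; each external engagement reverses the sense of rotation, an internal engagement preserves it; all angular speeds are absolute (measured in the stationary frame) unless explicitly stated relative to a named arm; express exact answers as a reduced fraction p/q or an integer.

49/44

class = fixed-axis compound train [4 meshes; 4 ratios multiply, 4 sense flips]
mesh 1 [91T→26T]: running ratio 7/2, sense −
mesh 2 [84T→84T]: running ratio 7/2, sense +
mesh 3 [84T→88T]: running ratio 147/44, sense −
mesh 4 [29T→87T]: running ratio 49/44, sense +
ω_out/ω_in = 49/44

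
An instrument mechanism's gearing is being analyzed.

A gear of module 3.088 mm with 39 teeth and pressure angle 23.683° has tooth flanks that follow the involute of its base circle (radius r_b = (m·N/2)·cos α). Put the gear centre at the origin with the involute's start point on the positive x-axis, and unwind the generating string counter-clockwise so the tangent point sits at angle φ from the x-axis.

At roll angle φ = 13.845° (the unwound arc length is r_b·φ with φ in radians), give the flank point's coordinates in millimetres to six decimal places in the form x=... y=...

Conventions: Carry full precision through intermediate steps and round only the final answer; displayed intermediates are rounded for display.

x=56.731250 y=0.257843

class = single-mesh tooth geometry [base-circle involute, m = 3.088, 39T]
pitch radius r_p = m·N/2 = 3.088·39/2 = 60.216000
base radius r_b = r_p·cos α = 60.216000·cos 23.683° = 55.144718
roll angle φ = 13.845° = 0.24164083 rad
x = r_b·(cos φ + φ·sin φ) = 56.731250
y = r_b·(sin φ − φ·cos φ) = 0.257843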